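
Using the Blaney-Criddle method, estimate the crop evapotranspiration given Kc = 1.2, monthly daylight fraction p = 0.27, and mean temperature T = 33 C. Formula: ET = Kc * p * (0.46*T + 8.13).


ET = Kc * p * (0.46*T + 8.13)
ET = 1.2 * 0.27 * (0.46*33 + 8.13)
ET = 1.2 * 0.27 * 23.3100

7.5524 mm/day


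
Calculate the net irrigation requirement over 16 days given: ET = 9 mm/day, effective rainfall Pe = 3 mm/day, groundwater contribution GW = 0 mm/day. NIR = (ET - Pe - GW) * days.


Daily deficit = ET - Pe - GW = 9 - 3 - 0 = 6 mm/day
NIR = 6 * 16 = 96 mm

96.0000 mm


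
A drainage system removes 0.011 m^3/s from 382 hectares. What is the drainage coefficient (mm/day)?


DC = Q * 86400 / (A * 10000) * 1000
DC = 0.011 * 86400 / (382 * 10000) * 1000
DC = 950400.0000 / 3820000

0.2488 mm/day


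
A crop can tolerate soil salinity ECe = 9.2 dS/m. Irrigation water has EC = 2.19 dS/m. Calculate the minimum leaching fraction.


LR = ECiw / (5*ECe - ECiw)
LR = 2.19 / (5*9.2 - 2.19)
LR = 2.19 / 43.8100

0.0500


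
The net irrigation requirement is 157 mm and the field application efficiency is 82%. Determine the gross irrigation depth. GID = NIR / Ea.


Ea = 82% = 0.82
GID = NIR / Ea = 157 / 0.82 = 191.4634 mm

191.4634 mm


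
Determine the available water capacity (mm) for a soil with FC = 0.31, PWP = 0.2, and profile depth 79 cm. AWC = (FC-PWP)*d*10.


AWC = (FC - PWP) * d * 10
AWC = (0.31 - 0.2) * 79 * 10
AWC = 0.1100 * 79 * 10

86.9000 mm


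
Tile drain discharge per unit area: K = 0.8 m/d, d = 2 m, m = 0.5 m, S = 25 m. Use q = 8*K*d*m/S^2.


q = 8*K*d*m/S^2
q = 8*0.8*2*0.5/25^2
q = 6.4000 / 625

0.0102 m/d


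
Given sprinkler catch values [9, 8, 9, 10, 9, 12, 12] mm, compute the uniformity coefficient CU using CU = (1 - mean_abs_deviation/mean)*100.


mean = 9.857143 mm
MAD = 1.265306 mm
CU = (1 - 1.265306/9.857143)*100

87.1636 %


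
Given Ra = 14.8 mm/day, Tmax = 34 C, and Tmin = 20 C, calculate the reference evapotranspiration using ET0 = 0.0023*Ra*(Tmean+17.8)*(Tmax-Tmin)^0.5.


Tmean = (Tmax + Tmin)/2 = (34 + 20)/2 = 27.0
ET0 = 0.0023 * 14.8 * (27.0 + 17.8) * sqrt(34 - 20)
ET0 = 0.0023 * 14.8 * 44.8 * 3.741657

5.7060 mm/day


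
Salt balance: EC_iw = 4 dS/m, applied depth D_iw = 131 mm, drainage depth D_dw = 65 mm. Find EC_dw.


EC_dw = EC_iw * D_iw / D_dw
EC_dw = 4 * 131 / 65
EC_dw = 524 / 65

8.0615 dS/m


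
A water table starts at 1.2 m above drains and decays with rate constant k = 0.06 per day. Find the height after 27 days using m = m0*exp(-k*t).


m = m0 * exp(-k*t)
m = 1.2 * exp(-0.06 * 27)
m = 1.2 * exp(-1.6200)

0.2375 m


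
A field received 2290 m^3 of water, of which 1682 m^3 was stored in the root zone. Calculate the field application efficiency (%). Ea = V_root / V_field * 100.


Ea = V_root / V_field * 100 = 1682 / 2290 * 100 = 73.4498%

73.4498 %


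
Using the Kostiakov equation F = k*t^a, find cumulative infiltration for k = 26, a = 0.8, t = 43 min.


F = k * t^a = 26 * 43^0.8
F = 26 * 20.266314

526.9242 mm


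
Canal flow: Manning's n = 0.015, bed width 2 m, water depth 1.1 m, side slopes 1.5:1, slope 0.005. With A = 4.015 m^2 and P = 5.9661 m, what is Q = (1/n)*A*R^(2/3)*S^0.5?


R = A/P = 4.015/5.9661 = 0.672969
Q = (1/0.015) * 4.015 * 0.672969^(2/3) * 0.005^0.5

14.5348 m^3/s


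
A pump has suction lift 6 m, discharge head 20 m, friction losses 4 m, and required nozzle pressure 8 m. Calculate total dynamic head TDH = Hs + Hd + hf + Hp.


TDH = Hs + Hd + hf + Hp = 6 + 20 + 4 + 8 = 38

38 m


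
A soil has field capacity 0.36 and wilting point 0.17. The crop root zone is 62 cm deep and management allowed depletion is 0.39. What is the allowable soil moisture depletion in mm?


SMD = (FC - PWP) * d * MAD * 10
SMD = (0.36 - 0.17) * 62 * 0.39 * 10
SMD = 0.1900 * 62 * 0.39 * 10

45.9420 mm


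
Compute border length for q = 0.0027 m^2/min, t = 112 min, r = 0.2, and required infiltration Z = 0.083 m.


L = q*t/((1+r)*Z)
L = 0.0027*112/((1+0.2)*0.083)
L = 0.3024/0.0996

3.0361 m


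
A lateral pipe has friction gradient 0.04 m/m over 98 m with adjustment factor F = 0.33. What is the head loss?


hf = J * L * F = 0.04 * 98 * 0.33 = 1.2936 m

1.2936 m


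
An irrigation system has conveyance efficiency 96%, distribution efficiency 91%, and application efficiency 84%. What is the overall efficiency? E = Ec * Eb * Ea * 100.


Ec = 0.96, Eb = 0.91, Ea = 0.84
E = 0.96 * 0.91 * 0.84 * 100 = 73.3824%

73.3824 %


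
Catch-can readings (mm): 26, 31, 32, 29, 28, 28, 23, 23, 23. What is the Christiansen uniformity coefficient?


mean = 27.000000 mm
MAD = 2.888889 mm
CU = (1 - 2.888889/27.000000)*100

89.3004 %


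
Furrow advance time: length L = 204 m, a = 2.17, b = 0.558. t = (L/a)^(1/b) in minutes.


t = (L/a)^(1/b)
t = (204/2.17)^(1/0.558)
t = 94.009217^(1/0.558)

3436.7484 min


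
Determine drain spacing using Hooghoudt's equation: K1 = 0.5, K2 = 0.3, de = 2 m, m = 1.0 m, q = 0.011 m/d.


S^2 = 8*K2*de*m/q + 4*K1*m^2/q
S^2 = 8*0.3*2*1.0/0.011 + 4*0.5*1.0^2/0.011
S = sqrt(618.1818)

24.8633 m


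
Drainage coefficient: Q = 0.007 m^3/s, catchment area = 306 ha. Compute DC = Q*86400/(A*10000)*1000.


DC = Q * 86400 / (A * 10000) * 1000
DC = 0.007 * 86400 / (306 * 10000) * 1000
DC = 604800.0000 / 3060000

0.1976 mm/day


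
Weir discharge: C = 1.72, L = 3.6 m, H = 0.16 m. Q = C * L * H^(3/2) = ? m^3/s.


Q = C * L * H^(3/2) = 1.72 * 3.6 * 0.16^1.5 = 1.72 * 3.6 * 0.064000

0.3963 m^3/s


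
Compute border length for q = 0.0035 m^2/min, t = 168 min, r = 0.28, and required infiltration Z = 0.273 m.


L = q*t/((1+r)*Z)
L = 0.0035*168/((1+0.28)*0.273)
L = 0.588/0.34944

1.6827 m


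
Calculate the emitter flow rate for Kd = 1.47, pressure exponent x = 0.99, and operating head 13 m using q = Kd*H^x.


q = Kd * H^x = 1.47 * 13^0.99 = 1.47 * 12.670797

18.6261 L/h


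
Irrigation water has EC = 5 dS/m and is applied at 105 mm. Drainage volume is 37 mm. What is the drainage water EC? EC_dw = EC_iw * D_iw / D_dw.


EC_dw = EC_iw * D_iw / D_dw
EC_dw = 5 * 105 / 37
EC_dw = 525 / 37

14.1892 dS/m


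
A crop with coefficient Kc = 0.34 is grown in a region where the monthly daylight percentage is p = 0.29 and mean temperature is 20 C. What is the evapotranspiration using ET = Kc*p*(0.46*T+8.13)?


ET = Kc * p * (0.46*T + 8.13)
ET = 0.34 * 0.29 * (0.46*20 + 8.13)
ET = 0.34 * 0.29 * 17.3300

1.7087 mm/day


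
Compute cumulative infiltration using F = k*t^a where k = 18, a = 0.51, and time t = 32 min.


F = k * t^a = 18 * 32^0.51
F = 18 * 5.856343

105.4142 mm


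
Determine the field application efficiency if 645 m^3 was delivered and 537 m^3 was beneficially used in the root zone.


Ea = V_root / V_field * 100 = 537 / 645 * 100 = 83.2558%

83.2558 %


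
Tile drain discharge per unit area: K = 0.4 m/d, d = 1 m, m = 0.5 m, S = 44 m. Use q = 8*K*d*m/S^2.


q = 8*K*d*m/S^2
q = 8*0.4*1*0.5/44^2
q = 1.6000 / 1936

8.2645e-04 m/d


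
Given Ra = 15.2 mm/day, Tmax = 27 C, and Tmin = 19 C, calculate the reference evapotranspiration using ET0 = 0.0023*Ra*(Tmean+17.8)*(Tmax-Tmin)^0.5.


Tmean = (Tmax + Tmin)/2 = (27 + 19)/2 = 23.0
ET0 = 0.0023 * 15.2 * (23.0 + 17.8) * sqrt(27 - 19)
ET0 = 0.0023 * 15.2 * 40.8 * 2.828427

4.0344 mm/day


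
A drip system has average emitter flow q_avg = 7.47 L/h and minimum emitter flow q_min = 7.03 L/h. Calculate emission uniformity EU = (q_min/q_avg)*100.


EU = (q_min/q_avg)*100 = (7.03/7.47)*100 = 94.1098%

94.1098 %


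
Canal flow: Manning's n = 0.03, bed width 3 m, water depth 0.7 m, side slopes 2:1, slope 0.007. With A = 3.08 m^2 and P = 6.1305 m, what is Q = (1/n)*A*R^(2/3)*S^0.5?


R = A/P = 3.08/6.1305 = 0.502406
Q = (1/0.03) * 3.08 * 0.502406^(2/3) * 0.007^0.5

5.4285 m^3/s


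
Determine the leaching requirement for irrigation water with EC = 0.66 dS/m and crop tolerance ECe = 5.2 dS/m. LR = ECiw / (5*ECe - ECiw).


LR = ECiw / (5*ECe - ECiw)
LR = 0.66 / (5*5.2 - 0.66)
LR = 0.66 / 25.3400

0.0260


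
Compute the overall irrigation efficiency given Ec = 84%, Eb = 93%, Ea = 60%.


Ec = 0.84, Eb = 0.93, Ea = 0.6
E = 0.84 * 0.93 * 0.6 * 100 = 46.8720%

46.8720 %


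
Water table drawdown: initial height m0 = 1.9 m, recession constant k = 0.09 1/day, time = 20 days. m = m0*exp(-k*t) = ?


m = m0 * exp(-k*t)
m = 1.9 * exp(-0.09 * 20)
m = 1.9 * exp(-1.8000)

0.3141 m


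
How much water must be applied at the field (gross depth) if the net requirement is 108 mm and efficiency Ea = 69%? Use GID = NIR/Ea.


Ea = 69% = 0.69
GID = NIR / Ea = 108 / 0.69 = 156.5217 mm

156.5217 mm


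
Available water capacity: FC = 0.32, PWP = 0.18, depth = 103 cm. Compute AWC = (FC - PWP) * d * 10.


AWC = (FC - PWP) * d * 10
AWC = (0.32 - 0.18) * 103 * 10
AWC = 0.1400 * 103 * 10

144.2000 mm


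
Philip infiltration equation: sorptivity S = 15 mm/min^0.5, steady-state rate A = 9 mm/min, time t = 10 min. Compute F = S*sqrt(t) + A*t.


F = S*sqrt(t) + A*t
F = 15*sqrt(10) + 9*10
F = 15*3.162278 + 90

137.4342 mm


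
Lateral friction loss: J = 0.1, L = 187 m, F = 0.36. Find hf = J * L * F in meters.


hf = J * L * F = 0.1 * 187 * 0.36 = 6.7320 m

6.7320 m


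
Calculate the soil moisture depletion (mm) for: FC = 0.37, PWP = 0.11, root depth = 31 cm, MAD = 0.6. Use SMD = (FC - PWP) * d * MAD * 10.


SMD = (FC - PWP) * d * MAD * 10
SMD = (0.37 - 0.11) * 31 * 0.6 * 10
SMD = 0.2600 * 31 * 0.6 * 10

48.3600 mm


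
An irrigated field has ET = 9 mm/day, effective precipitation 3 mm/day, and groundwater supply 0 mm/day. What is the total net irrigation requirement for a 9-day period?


Daily deficit = ET - Pe - GW = 9 - 3 - 0 = 6 mm/day
NIR = 6 * 9 = 54 mm

54.0000 mm


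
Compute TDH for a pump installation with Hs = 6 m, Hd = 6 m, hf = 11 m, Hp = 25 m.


TDH = Hs + Hd + hf + Hp = 6 + 6 + 11 + 25 = 48

48 m


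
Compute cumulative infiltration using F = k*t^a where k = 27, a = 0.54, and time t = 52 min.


F = k * t^a = 27 * 52^0.54
F = 27 * 8.445820

228.0371 mm


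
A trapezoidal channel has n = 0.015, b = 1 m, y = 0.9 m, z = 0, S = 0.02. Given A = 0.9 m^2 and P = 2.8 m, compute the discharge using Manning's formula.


R = A/P = 0.9/2.8 = 0.321429
Q = (1/0.015) * 0.9 * 0.321429^(2/3) * 0.02^0.5

3.9816 m^3/s


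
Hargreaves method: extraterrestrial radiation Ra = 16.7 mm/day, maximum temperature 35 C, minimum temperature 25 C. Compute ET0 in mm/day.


Tmean = (Tmax + Tmin)/2 = (35 + 25)/2 = 30.0
ET0 = 0.0023 * 16.7 * (30.0 + 17.8) * sqrt(35 - 25)
ET0 = 0.0023 * 16.7 * 47.8 * 3.162278

5.8059 mm/day


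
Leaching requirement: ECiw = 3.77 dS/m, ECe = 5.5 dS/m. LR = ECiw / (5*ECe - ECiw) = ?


LR = ECiw / (5*ECe - ECiw)
LR = 3.77 / (5*5.5 - 3.77)
LR = 3.77 / 23.7300

0.1589


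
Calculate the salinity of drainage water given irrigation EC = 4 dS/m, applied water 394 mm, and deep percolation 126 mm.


EC_dw = EC_iw * D_iw / D_dw
EC_dw = 4 * 394 / 126
EC_dw = 1576 / 126

12.5079 dS/m


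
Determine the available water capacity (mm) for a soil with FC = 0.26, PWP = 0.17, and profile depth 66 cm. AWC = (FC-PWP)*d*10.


AWC = (FC - PWP) * d * 10
AWC = (0.26 - 0.17) * 66 * 10
AWC = 0.0900 * 66 * 10

59.4000 mm


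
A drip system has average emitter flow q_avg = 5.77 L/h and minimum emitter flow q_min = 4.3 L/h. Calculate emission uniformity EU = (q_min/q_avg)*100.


EU = (q_min/q_avg)*100 = (4.3/5.77)*100 = 74.5234%

74.5234 %


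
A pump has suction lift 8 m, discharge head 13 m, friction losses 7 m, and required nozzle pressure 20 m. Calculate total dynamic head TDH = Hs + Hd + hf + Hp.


TDH = Hs + Hd + hf + Hp = 8 + 13 + 7 + 20 = 48

48 m


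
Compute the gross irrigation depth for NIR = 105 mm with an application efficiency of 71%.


Ea = 71% = 0.71
GID = NIR / Ea = 105 / 0.71 = 147.8873 mm

147.8873 mm


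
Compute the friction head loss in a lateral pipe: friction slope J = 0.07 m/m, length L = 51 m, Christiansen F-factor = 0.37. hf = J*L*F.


hf = J * L * F = 0.07 * 51 * 0.37 = 1.3209 m

1.3209 m


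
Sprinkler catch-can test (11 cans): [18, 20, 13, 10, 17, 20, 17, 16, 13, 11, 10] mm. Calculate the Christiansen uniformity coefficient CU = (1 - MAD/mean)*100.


mean = 15.000000 mm
MAD = 3.272727 mm
CU = (1 - 3.272727/15.000000)*100

78.1818 %


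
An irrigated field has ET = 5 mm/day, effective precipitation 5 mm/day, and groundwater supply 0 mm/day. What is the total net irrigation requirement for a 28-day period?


Daily deficit = ET - Pe - GW = 5 - 5 - 0 = 0 mm/day
NIR = 0 * 28 = 0 mm

0 mm


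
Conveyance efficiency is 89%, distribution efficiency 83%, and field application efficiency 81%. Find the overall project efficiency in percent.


Ec = 0.89, Eb = 0.83, Ea = 0.81
E = 0.89 * 0.83 * 0.81 * 100 = 59.8347%

59.8347 %


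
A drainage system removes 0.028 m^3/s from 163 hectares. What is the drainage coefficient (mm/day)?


DC = Q * 86400 / (A * 10000) * 1000
DC = 0.028 * 86400 / (163 * 10000) * 1000
DC = 2419200.0000 / 1630000

1.4842 mm/day


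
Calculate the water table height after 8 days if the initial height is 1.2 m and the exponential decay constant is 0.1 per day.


m = m0 * exp(-k*t)
m = 1.2 * exp(-0.1 * 8)
m = 1.2 * exp(-0.8000)

0.5392 m


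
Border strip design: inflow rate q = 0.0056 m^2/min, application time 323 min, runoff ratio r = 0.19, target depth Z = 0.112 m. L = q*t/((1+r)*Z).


L = q*t/((1+r)*Z)
L = 0.0056*323/((1+0.19)*0.112)
L = 1.8088/0.13328

13.5714 m


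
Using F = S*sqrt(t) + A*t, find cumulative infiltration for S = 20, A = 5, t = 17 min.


F = S*sqrt(t) + A*t
F = 20*sqrt(17) + 5*17
F = 20*4.123106 + 85

167.4621 mm


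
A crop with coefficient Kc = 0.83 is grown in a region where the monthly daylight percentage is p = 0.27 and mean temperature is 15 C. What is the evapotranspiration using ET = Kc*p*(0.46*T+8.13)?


ET = Kc * p * (0.46*T + 8.13)
ET = 0.83 * 0.27 * (0.46*15 + 8.13)
ET = 0.83 * 0.27 * 15.0300

3.3682 mm/day


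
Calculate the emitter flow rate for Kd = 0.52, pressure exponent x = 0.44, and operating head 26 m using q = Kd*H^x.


q = Kd * H^x = 0.52 * 26^0.44 = 0.52 * 4.193612

2.1807 L/h


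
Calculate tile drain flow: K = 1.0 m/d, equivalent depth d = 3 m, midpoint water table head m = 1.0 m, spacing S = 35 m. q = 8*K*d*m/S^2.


q = 8*K*d*m/S^2
q = 8*1.0*3*1.0/35^2
q = 24.0000 / 1225

0.0196 m/d


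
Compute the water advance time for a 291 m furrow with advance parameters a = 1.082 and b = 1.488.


t = (L/a)^(1/b)
t = (291/1.082)^(1/1.488)
t = 268.946396^(1/1.488)

42.9378 min


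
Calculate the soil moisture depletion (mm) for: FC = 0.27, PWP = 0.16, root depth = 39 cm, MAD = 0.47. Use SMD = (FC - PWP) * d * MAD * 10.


SMD = (FC - PWP) * d * MAD * 10
SMD = (0.27 - 0.16) * 39 * 0.47 * 10
SMD = 0.1100 * 39 * 0.47 * 10

20.1630 mm


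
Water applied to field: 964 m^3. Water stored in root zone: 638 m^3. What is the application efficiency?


Ea = V_root / V_field * 100 = 638 / 964 * 100 = 66.1826%

66.1826 %


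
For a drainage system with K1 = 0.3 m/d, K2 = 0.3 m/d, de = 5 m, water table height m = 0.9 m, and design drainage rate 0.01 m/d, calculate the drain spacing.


S^2 = 8*K2*de*m/q + 4*K1*m^2/q
S^2 = 8*0.3*5*0.9/0.01 + 4*0.3*0.9^2/0.01
S = sqrt(1177.2000)

34.3103 m


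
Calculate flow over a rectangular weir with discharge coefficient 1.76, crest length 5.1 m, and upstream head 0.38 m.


Q = C * L * H^(3/2) = 1.76 * 5.1 * 0.38^1.5 = 1.76 * 5.1 * 0.234248

2.1026 m^3/s


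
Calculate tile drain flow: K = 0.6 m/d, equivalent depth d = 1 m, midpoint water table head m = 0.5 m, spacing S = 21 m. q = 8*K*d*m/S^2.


q = 8*K*d*m/S^2
q = 8*0.6*1*0.5/21^2
q = 2.4000 / 441

0.0054 m/d


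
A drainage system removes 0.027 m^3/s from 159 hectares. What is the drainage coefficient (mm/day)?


DC = Q * 86400 / (A * 10000) * 1000
DC = 0.027 * 86400 / (159 * 10000) * 1000
DC = 2332800.0000 / 1590000

1.4672 mm/day


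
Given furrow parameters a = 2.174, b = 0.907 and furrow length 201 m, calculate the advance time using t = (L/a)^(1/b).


t = (L/a)^(1/b)
t = (201/2.174)^(1/0.907)
t = 92.456302^(1/0.907)

147.0671 min


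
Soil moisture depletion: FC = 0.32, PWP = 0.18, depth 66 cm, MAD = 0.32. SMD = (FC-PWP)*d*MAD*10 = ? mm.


SMD = (FC - PWP) * d * MAD * 10
SMD = (0.32 - 0.18) * 66 * 0.32 * 10
SMD = 0.1400 * 66 * 0.32 * 10

29.5680 mm


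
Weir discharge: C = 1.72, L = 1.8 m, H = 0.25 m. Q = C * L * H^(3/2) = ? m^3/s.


Q = C * L * H^(3/2) = 1.72 * 1.8 * 0.25^1.5 = 1.72 * 1.8 * 0.125000

0.3870 m^3/s


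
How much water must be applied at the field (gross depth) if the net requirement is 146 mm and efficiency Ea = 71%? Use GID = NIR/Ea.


Ea = 71% = 0.71
GID = NIR / Ea = 146 / 0.71 = 205.6338 mm

205.6338 mm


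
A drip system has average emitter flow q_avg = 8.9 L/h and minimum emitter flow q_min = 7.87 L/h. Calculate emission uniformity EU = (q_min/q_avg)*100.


EU = (q_min/q_avg)*100 = (7.87/8.9)*100 = 88.4270%

88.4270 %


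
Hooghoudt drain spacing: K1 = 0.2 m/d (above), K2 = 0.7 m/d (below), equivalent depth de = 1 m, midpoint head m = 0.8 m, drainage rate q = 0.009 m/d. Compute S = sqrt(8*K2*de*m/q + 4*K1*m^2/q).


S^2 = 8*K2*de*m/q + 4*K1*m^2/q
S^2 = 8*0.7*1*0.8/0.009 + 4*0.2*0.8^2/0.009
S = sqrt(554.6667)

23.5514 m


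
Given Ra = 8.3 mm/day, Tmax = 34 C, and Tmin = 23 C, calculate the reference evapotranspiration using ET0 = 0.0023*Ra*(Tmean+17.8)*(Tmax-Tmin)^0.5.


Tmean = (Tmax + Tmin)/2 = (34 + 23)/2 = 28.5
ET0 = 0.0023 * 8.3 * (28.5 + 17.8) * sqrt(34 - 23)
ET0 = 0.0023 * 8.3 * 46.3 * 3.316625

2.9315 mm/day


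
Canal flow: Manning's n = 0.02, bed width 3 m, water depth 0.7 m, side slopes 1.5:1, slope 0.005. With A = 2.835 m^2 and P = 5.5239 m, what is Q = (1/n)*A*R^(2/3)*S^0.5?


R = A/P = 2.835/5.5239 = 0.513224
Q = (1/0.02) * 2.835 * 0.513224^(2/3) * 0.005^0.5

6.4251 m^3/s


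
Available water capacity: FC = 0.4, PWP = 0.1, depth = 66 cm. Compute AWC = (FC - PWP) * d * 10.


AWC = (FC - PWP) * d * 10
AWC = (0.4 - 0.1) * 66 * 10
AWC = 0.3000 * 66 * 10

198.0000 mm


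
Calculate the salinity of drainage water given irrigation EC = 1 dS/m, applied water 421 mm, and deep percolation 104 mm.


EC_dw = EC_iw * D_iw / D_dw
EC_dw = 1 * 421 / 104
EC_dw = 421 / 104

4.0481 dS/m


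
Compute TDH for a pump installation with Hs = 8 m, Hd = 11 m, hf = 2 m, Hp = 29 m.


TDH = Hs + Hd + hf + Hp = 8 + 11 + 2 + 29 = 50

50 m


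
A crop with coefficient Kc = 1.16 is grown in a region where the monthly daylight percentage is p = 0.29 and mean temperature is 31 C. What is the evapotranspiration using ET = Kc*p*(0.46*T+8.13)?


ET = Kc * p * (0.46*T + 8.13)
ET = 1.16 * 0.29 * (0.46*31 + 8.13)
ET = 1.16 * 0.29 * 22.3900

7.5320 mm/day


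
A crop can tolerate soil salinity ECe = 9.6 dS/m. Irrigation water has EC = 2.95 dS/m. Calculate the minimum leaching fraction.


LR = ECiw / (5*ECe - ECiw)
LR = 2.95 / (5*9.6 - 2.95)
LR = 2.95 / 45.0500

0.0655


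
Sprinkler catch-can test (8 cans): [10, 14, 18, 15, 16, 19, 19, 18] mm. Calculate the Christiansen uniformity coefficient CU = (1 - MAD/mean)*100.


mean = 16.125000 mm
MAD = 2.375000 mm
CU = (1 - 2.375000/16.125000)*100

85.2713 %


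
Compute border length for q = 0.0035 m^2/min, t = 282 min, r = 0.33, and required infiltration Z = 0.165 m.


L = q*t/((1+r)*Z)
L = 0.0035*282/((1+0.33)*0.165)
L = 0.987/0.21945

4.4976 m


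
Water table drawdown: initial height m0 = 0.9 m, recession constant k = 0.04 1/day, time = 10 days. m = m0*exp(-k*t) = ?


m = m0 * exp(-k*t)
m = 0.9 * exp(-0.04 * 10)
m = 0.9 * exp(-0.4000)

0.6033 m


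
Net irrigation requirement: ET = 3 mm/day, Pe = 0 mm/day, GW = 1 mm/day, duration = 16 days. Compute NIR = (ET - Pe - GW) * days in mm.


Daily deficit = ET - Pe - GW = 3 - 0 - 1 = 2 mm/day
NIR = 2 * 16 = 32 mm

32.0000 mm


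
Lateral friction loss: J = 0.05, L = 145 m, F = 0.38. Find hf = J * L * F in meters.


hf = J * L * F = 0.05 * 145 * 0.38 = 2.7550 m

2.7550 m


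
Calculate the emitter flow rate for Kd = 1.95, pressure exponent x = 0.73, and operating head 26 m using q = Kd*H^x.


q = Kd * H^x = 1.95 * 26^0.73 = 1.95 * 10.787742

21.0361 L/h


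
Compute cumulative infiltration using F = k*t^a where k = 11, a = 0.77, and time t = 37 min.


F = k * t^a = 11 * 37^0.77
F = 11 * 16.125579

177.3814 mm


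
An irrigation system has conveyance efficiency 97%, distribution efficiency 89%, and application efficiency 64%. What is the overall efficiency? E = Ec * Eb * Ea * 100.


Ec = 0.97, Eb = 0.89, Ea = 0.64
E = 0.97 * 0.89 * 0.64 * 100 = 55.2512%

55.2512 %


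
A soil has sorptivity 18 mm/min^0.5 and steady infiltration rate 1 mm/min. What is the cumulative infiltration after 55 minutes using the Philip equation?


F = S*sqrt(t) + A*t
F = 18*sqrt(55) + 1*55
F = 18*7.416198 + 55

188.4916 mm


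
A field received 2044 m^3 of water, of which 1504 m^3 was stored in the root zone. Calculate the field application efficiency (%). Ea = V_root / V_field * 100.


Ea = V_root / V_field * 100 = 1504 / 2044 * 100 = 73.5812%

73.5812 %


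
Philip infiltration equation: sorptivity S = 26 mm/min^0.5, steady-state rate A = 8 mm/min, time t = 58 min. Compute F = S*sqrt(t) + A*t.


F = S*sqrt(t) + A*t
F = 26*sqrt(58) + 8*58
F = 26*7.615773 + 464

662.0101 mm


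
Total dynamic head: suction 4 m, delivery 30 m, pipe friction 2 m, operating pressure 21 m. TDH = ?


TDH = Hs + Hd + hf + Hp = 4 + 30 + 2 + 21 = 57

57 m


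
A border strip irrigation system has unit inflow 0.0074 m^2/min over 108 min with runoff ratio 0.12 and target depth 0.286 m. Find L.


L = q*t/((1+r)*Z)
L = 0.0074*108/((1+0.12)*0.286)
L = 0.7992/0.32032

2.4950 m


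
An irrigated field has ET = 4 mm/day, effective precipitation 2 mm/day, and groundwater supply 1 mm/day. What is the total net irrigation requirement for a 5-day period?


Daily deficit = ET - Pe - GW = 4 - 2 - 1 = 1 mm/day
NIR = 1 * 5 = 5 mm

5.0000 mm


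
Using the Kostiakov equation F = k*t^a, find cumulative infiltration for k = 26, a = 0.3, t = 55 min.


F = k * t^a = 26 * 55^0.3
F = 26 * 3.327429

86.5132 mm


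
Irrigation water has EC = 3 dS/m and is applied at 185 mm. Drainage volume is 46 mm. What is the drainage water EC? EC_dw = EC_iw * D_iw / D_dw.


EC_dw = EC_iw * D_iw / D_dw
EC_dw = 3 * 185 / 46
EC_dw = 555 / 46

12.0652 dS/m


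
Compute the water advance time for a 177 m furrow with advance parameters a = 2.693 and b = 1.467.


t = (L/a)^(1/b)
t = (177/2.693)^(1/1.467)
t = 65.725956^(1/1.467)

17.3414 min


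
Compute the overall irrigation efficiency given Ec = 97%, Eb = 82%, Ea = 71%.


Ec = 0.97, Eb = 0.82, Ea = 0.71
E = 0.97 * 0.82 * 0.71 * 100 = 56.4734%

56.4734 %


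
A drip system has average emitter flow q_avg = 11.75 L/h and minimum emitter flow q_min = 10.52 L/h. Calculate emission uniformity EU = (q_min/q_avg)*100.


EU = (q_min/q_avg)*100 = (10.52/11.75)*100 = 89.5319%

89.5319 %


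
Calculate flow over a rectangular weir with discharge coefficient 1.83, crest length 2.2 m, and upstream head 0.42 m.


Q = C * L * H^(3/2) = 1.83 * 2.2 * 0.42^1.5 = 1.83 * 2.2 * 0.272191

1.0958 m^3/s


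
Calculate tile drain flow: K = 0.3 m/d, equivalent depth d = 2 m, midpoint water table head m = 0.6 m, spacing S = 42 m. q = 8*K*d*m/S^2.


q = 8*K*d*m/S^2
q = 8*0.3*2*0.6/42^2
q = 2.8800 / 1764

0.0016 m/d


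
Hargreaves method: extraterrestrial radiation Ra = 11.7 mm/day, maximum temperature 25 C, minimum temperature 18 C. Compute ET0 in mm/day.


Tmean = (Tmax + Tmin)/2 = (25 + 18)/2 = 21.5
ET0 = 0.0023 * 11.7 * (21.5 + 17.8) * sqrt(25 - 18)
ET0 = 0.0023 * 11.7 * 39.3 * 2.645751

2.7980 mm/day


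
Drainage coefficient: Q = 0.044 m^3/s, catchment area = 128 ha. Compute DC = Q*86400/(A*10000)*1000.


DC = Q * 86400 / (A * 10000) * 1000
DC = 0.044 * 86400 / (128 * 10000) * 1000
DC = 3801600.0000 / 1280000

2.9700 mm/day


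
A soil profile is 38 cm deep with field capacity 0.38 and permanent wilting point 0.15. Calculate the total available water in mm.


AWC = (FC - PWP) * d * 10
AWC = (0.38 - 0.15) * 38 * 10
AWC = 0.2300 * 38 * 10

87.4000 mm


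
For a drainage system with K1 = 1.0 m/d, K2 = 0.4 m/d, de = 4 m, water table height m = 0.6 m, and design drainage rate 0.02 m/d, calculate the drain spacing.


S^2 = 8*K2*de*m/q + 4*K1*m^2/q
S^2 = 8*0.4*4*0.6/0.02 + 4*1.0*0.6^2/0.02
S = sqrt(456.0000)

21.3542 m


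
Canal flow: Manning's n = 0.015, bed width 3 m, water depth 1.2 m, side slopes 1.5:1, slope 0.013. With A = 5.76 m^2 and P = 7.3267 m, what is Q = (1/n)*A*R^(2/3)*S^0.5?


R = A/P = 5.76/7.3267 = 0.786166
Q = (1/0.015) * 5.76 * 0.786166^(2/3) * 0.013^0.5

37.2946 m^3/s


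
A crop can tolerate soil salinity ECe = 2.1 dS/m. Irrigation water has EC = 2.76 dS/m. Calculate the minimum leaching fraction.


LR = ECiw / (5*ECe - ECiw)
LR = 2.76 / (5*2.1 - 2.76)
LR = 2.76 / 7.7400

0.3566


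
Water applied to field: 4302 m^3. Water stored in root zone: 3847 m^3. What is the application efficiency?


Ea = V_root / V_field * 100 = 3847 / 4302 * 100 = 89.4235%

89.4235 %


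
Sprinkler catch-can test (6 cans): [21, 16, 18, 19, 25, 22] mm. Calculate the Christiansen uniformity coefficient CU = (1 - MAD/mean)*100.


mean = 20.166667 mm
MAD = 2.500000 mm
CU = (1 - 2.500000/20.166667)*100

87.6033 %


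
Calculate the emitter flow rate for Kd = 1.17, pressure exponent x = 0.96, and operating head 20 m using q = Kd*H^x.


q = Kd * H^x = 1.17 * 20^0.96 = 1.17 * 17.741437

20.7575 L/h


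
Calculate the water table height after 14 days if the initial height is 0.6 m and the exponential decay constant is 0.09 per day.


m = m0 * exp(-k*t)
m = 0.6 * exp(-0.09 * 14)
m = 0.6 * exp(-1.2600)

0.1702 m


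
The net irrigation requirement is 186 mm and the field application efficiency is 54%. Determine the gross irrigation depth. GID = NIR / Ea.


Ea = 54% = 0.54
GID = NIR / Ea = 186 / 0.54 = 344.4444 mm

344.4444 mm


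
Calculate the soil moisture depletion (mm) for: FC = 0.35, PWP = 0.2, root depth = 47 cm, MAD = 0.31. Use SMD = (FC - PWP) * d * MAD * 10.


SMD = (FC - PWP) * d * MAD * 10
SMD = (0.35 - 0.2) * 47 * 0.31 * 10
SMD = 0.1500 * 47 * 0.31 * 10

21.8550 mm


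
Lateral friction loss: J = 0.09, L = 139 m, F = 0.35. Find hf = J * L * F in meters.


hf = J * L * F = 0.09 * 139 * 0.35 = 4.3785 m

4.3785 m


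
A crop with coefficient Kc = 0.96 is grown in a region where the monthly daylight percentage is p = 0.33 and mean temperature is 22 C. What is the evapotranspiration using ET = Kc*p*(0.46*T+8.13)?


ET = Kc * p * (0.46*T + 8.13)
ET = 0.96 * 0.33 * (0.46*22 + 8.13)
ET = 0.96 * 0.33 * 18.2500

5.7816 mm/day


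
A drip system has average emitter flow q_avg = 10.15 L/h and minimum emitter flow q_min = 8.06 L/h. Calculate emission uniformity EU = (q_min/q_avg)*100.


EU = (q_min/q_avg)*100 = (8.06/10.15)*100 = 79.4089%

79.4089 %


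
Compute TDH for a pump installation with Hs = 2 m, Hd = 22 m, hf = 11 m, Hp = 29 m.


TDH = Hs + Hd + hf + Hp = 2 + 22 + 11 + 29 = 64

64 m


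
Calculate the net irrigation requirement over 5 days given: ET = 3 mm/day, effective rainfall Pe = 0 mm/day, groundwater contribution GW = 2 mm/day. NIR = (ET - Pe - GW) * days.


Daily deficit = ET - Pe - GW = 3 - 0 - 2 = 1 mm/day
NIR = 1 * 5 = 5 mm

5.0000 mm


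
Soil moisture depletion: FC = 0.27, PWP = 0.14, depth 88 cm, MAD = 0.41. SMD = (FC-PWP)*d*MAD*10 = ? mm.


SMD = (FC - PWP) * d * MAD * 10
SMD = (0.27 - 0.14) * 88 * 0.41 * 10
SMD = 0.1300 * 88 * 0.41 * 10

46.9040 mm


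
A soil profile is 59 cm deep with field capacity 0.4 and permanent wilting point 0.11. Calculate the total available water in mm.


AWC = (FC - PWP) * d * 10
AWC = (0.4 - 0.11) * 59 * 10
AWC = 0.2900 * 59 * 10

171.1000 mm


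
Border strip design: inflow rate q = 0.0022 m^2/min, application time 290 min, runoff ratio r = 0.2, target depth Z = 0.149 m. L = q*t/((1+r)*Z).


L = q*t/((1+r)*Z)
L = 0.0022*290/((1+0.2)*0.149)
L = 0.638/0.1788

3.5682 m


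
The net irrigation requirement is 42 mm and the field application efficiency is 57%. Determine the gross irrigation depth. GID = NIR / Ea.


Ea = 57% = 0.57
GID = NIR / Ea = 42 / 0.57 = 73.6842 mm

73.6842 mm


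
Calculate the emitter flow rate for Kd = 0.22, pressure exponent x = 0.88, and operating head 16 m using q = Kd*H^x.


q = Kd * H^x = 0.22 * 16^0.88 = 0.22 * 11.471642

2.5238 L/h


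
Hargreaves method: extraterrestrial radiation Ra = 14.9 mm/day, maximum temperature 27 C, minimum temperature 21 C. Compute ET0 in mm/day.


Tmean = (Tmax + Tmin)/2 = (27 + 21)/2 = 24.0
ET0 = 0.0023 * 14.9 * (24.0 + 17.8) * sqrt(27 - 21)
ET0 = 0.0023 * 14.9 * 41.8 * 2.449490

3.5089 mm/day


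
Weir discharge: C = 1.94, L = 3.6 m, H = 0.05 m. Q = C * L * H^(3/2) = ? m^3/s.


Q = C * L * H^(3/2) = 1.94 * 3.6 * 0.05^1.5 = 1.94 * 3.6 * 0.011180

0.0781 m^3/s


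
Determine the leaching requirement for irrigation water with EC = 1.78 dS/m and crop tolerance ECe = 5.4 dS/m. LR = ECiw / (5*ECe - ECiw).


LR = ECiw / (5*ECe - ECiw)
LR = 1.78 / (5*5.4 - 1.78)
LR = 1.78 / 25.2200

0.0706


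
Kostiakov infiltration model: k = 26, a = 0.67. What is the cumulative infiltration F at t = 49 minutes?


F = k * t^a = 26 * 49^0.67
F = 26 * 13.565362

352.6994 mm


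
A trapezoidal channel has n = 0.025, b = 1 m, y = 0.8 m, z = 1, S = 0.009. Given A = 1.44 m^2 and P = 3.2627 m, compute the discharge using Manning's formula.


R = A/P = 1.44/3.2627 = 0.441352
Q = (1/0.025) * 1.44 * 0.441352^(2/3) * 0.009^0.5

3.1676 m^3/s


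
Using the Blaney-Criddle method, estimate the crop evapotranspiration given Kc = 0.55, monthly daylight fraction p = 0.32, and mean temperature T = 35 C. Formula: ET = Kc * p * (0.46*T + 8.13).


ET = Kc * p * (0.46*T + 8.13)
ET = 0.55 * 0.32 * (0.46*35 + 8.13)
ET = 0.55 * 0.32 * 24.2300

4.2645 mm/day


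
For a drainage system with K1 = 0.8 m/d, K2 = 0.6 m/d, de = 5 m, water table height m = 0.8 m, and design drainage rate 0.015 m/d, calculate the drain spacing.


S^2 = 8*K2*de*m/q + 4*K1*m^2/q
S^2 = 8*0.6*5*0.8/0.015 + 4*0.8*0.8^2/0.015
S = sqrt(1416.5333)

37.6369 m


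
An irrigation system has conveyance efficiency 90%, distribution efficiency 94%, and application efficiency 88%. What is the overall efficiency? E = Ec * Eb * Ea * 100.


Ec = 0.9, Eb = 0.94, Ea = 0.88
E = 0.9 * 0.94 * 0.88 * 100 = 74.4480%

74.4480 %


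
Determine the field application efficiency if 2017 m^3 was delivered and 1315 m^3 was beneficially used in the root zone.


Ea = V_root / V_field * 100 = 1315 / 2017 * 100 = 65.1958%

65.1958 %


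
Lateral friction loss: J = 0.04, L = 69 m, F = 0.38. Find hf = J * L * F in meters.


hf = J * L * F = 0.04 * 69 * 0.38 = 1.0488 m

1.0488 m


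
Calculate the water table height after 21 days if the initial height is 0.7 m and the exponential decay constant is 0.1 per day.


m = m0 * exp(-k*t)
m = 0.7 * exp(-0.1 * 21)
m = 0.7 * exp(-2.1000)

0.0857 m


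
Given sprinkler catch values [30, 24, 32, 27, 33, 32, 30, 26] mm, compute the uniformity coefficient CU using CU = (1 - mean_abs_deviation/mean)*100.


mean = 29.250000 mm
MAD = 2.687500 mm
CU = (1 - 2.687500/29.250000)*100

90.8120 %


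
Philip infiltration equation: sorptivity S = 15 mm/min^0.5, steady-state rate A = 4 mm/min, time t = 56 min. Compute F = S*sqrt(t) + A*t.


F = S*sqrt(t) + A*t
F = 15*sqrt(56) + 4*56
F = 15*7.483315 + 224

336.2497 mm


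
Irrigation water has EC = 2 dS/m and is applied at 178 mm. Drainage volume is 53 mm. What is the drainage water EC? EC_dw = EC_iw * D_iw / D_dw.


EC_dw = EC_iw * D_iw / D_dw
EC_dw = 2 * 178 / 53
EC_dw = 356 / 53

6.7170 dS/m


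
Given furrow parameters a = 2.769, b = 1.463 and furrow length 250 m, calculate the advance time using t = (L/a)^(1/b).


t = (L/a)^(1/b)
t = (250/2.769)^(1/1.463)
t = 90.285302^(1/1.463)

21.7129 min


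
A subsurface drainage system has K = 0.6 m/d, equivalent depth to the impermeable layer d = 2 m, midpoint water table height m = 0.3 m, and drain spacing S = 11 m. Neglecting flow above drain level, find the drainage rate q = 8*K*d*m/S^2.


q = 8*K*d*m/S^2
q = 8*0.6*2*0.3/11^2
q = 2.8800 / 121

0.0238 m/d


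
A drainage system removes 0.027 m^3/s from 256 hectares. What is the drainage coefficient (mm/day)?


DC = Q * 86400 / (A * 10000) * 1000
DC = 0.027 * 86400 / (256 * 10000) * 1000
DC = 2332800.0000 / 2560000

0.9113 mm/day


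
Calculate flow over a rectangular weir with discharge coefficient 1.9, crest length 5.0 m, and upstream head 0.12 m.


Q = C * L * H^(3/2) = 1.9 * 5.0 * 0.12^1.5 = 1.9 * 5.0 * 0.041569

0.3949 m^3/s


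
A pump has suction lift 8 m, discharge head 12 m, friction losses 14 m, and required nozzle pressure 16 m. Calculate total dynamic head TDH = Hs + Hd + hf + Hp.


TDH = Hs + Hd + hf + Hp = 8 + 12 + 14 + 16 = 50

50 m


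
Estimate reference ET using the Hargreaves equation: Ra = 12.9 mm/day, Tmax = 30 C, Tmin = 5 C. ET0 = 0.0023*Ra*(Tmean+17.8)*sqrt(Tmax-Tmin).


Tmean = (Tmax + Tmin)/2 = (30 + 5)/2 = 17.5
ET0 = 0.0023 * 12.9 * (17.5 + 17.8) * sqrt(30 - 5)
ET0 = 0.0023 * 12.9 * 35.3 * 5.000000

5.2368 mm/day


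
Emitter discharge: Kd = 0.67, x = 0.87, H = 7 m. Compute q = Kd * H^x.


q = Kd * H^x = 0.67 * 7^0.87 = 0.67 * 5.435447

3.6417 L/h


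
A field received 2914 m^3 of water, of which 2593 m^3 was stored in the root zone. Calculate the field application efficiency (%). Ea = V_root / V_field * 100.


Ea = V_root / V_field * 100 = 2593 / 2914 * 100 = 88.9842%

88.9842 %


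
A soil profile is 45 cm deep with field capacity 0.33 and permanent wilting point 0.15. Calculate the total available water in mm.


AWC = (FC - PWP) * d * 10
AWC = (0.33 - 0.15) * 45 * 10
AWC = 0.1800 * 45 * 10

81.0000 mm


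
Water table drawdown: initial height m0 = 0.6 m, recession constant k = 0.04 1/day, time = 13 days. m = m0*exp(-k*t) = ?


m = m0 * exp(-k*t)
m = 0.6 * exp(-0.04 * 13)
m = 0.6 * exp(-0.5200)

0.3567 m


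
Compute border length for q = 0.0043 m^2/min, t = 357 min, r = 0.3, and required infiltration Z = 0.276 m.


L = q*t/((1+r)*Z)
L = 0.0043*357/((1+0.3)*0.276)
L = 1.5351/0.3588

4.2784 m


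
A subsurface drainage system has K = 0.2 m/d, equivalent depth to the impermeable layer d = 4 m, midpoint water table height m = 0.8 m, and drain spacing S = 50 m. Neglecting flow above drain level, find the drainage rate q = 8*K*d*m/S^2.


q = 8*K*d*m/S^2
q = 8*0.2*4*0.8/50^2
q = 5.1200 / 2500

0.0020 m/d


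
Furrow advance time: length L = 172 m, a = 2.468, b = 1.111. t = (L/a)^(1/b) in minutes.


t = (L/a)^(1/b)
t = (172/2.468)^(1/1.111)
t = 69.692058^(1/1.111)

45.6069 min


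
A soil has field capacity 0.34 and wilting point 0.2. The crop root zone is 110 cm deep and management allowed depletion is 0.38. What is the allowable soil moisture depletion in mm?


SMD = (FC - PWP) * d * MAD * 10
SMD = (0.34 - 0.2) * 110 * 0.38 * 10
SMD = 0.1400 * 110 * 0.38 * 10

58.5200 mm


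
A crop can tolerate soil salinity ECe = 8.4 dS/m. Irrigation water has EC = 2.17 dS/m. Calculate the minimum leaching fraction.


LR = ECiw / (5*ECe - ECiw)
LR = 2.17 / (5*8.4 - 2.17)
LR = 2.17 / 39.8300

0.0545


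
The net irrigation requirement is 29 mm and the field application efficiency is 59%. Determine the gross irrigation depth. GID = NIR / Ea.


Ea = 59% = 0.59
GID = NIR / Ea = 29 / 0.59 = 49.1525 mm

49.1525 mm


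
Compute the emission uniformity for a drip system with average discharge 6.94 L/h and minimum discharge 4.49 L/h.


EU = (q_min/q_avg)*100 = (4.49/6.94)*100 = 64.6974%

64.6974 %


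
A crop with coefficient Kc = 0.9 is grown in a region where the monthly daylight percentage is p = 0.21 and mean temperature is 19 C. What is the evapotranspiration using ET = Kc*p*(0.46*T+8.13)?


ET = Kc * p * (0.46*T + 8.13)
ET = 0.9 * 0.21 * (0.46*19 + 8.13)
ET = 0.9 * 0.21 * 16.8700

3.1884 mm/day


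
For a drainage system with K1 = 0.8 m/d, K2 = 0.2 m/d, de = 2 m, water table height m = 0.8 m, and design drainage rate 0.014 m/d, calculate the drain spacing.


S^2 = 8*K2*de*m/q + 4*K1*m^2/q
S^2 = 8*0.2*2*0.8/0.014 + 4*0.8*0.8^2/0.014
S = sqrt(329.1429)

18.1423 m


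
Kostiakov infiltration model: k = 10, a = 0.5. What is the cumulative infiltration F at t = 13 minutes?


F = k * t^a = 10 * 13^0.5
F = 10 * 3.605551

36.0555 mm


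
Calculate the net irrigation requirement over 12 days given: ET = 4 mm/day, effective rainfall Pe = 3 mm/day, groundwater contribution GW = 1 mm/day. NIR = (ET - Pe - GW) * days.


Daily deficit = ET - Pe - GW = 4 - 3 - 1 = 0 mm/day
NIR = 0 * 12 = 0 mm

0 mm


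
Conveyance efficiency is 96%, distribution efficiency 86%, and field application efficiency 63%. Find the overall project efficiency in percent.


Ec = 0.96, Eb = 0.86, Ea = 0.63
E = 0.96 * 0.86 * 0.63 * 100 = 52.0128%

52.0128 %


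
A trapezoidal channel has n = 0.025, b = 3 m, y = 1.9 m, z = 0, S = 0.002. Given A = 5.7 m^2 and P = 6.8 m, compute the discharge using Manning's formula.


R = A/P = 5.7/6.8 = 0.838235
Q = (1/0.025) * 5.7 * 0.838235^(2/3) * 0.002^0.5

9.0648 m^3/s


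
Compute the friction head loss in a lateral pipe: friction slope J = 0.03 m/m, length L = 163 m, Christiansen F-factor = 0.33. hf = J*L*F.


hf = J * L * F = 0.03 * 163 * 0.33 = 1.6137 m

1.6137 m


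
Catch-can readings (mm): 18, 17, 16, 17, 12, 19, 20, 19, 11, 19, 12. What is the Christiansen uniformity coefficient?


mean = 16.363636 mm
MAD = 2.628099 mm
CU = (1 - 2.628099/16.363636)*100

83.9394 %


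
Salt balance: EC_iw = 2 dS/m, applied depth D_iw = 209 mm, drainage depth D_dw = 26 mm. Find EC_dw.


EC_dw = EC_iw * D_iw / D_dw
EC_dw = 2 * 209 / 26
EC_dw = 418 / 26

16.0769 dS/m


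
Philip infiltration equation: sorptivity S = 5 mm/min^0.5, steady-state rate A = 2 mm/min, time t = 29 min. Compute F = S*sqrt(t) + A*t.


F = S*sqrt(t) + A*t
F = 5*sqrt(29) + 2*29
F = 5*5.385165 + 58

84.9258 mm


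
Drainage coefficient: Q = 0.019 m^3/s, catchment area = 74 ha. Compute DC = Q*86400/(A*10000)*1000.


DC = Q * 86400 / (A * 10000) * 1000
DC = 0.019 * 86400 / (74 * 10000) * 1000
DC = 1641600.0000 / 740000

2.2184 mm/day


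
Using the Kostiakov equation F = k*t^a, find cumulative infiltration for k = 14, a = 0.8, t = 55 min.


F = k * t^a = 14 * 55^0.8
F = 14 * 24.676874

345.4762 mm


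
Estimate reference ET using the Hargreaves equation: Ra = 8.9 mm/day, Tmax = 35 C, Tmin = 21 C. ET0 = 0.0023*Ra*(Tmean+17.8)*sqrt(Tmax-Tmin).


Tmean = (Tmax + Tmin)/2 = (35 + 21)/2 = 28.0
ET0 = 0.0023 * 8.9 * (28.0 + 17.8) * sqrt(35 - 21)
ET0 = 0.0023 * 8.9 * 45.8 * 3.741657

3.5079 mm/day


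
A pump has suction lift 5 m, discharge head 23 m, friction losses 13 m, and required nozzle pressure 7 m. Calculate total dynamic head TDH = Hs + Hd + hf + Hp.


TDH = Hs + Hd + hf + Hp = 5 + 23 + 13 + 7 = 48

48 m


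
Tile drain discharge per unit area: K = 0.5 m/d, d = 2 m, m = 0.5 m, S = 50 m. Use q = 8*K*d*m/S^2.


q = 8*K*d*m/S^2
q = 8*0.5*2*0.5/50^2
q = 4.0000 / 2500

0.0016 m/d


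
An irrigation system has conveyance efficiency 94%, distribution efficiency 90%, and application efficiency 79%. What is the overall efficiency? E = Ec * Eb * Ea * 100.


Ec = 0.94, Eb = 0.9, Ea = 0.79
E = 0.94 * 0.9 * 0.79 * 100 = 66.8340%

66.8340 %
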